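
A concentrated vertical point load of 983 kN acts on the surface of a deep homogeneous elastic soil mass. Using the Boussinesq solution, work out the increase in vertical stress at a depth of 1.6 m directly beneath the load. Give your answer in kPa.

Δσ_z ≈ 183 kPa

Boussinesq vertical stress below a point load on an elastic half-space:
Δσ_z = 3P/(2πz²) · [1 + (r/z)²]^(−5/2)
r/z = 0/1.6 = 0; [1+(r/z)²]^(−5/2) = 1.
Δσ_z = 3×983/(2π×1.6²) × 1 = 183.34 × 1 = 183.3 kPa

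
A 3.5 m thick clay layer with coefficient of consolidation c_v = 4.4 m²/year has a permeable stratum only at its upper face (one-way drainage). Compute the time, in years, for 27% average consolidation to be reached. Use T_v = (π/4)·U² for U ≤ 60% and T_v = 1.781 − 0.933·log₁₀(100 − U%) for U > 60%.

Drainage path length: H_d = H = 3.5 m (single drainage).
U ≤ 60%: T_v = (π/4)·U² = (π/4)×0.27² = 0.057256.
t = T_v·H_d²/c_v = 0.057256×3.5²/4.4 = 0.1594 years.

t ≈ 0.159 years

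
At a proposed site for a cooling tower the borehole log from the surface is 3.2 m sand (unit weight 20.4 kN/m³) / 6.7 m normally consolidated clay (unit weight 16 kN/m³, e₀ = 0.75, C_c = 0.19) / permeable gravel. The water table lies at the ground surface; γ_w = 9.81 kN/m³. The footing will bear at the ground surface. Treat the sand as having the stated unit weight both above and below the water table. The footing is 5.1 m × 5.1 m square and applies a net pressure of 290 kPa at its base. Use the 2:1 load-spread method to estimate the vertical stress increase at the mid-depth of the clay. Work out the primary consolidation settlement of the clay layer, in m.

S_c ≈ 0.222 m

Mid-depth of clay below the ground surface: z = 3.2 + 6.7/2 = 6.55 m.
Total vertical stress at mid-clay: σ_v = 20.4×3.2 + 16×3.35 = 118.88 kPa.
Pore pressure: u = 9.81×(6.55 − 0) = 64.255 kPa.
Initial effective stress: σ'_0 = σ_v − u = 118.88 − 64.255 = 54.625 kPa.
Stress increase at mid-clay by the 2:1 spreading method:
Δσ = qBL/((B+z)(L+z)) = 290×5.1×5.1/((5.1+6.55)(5.1+6.55)) = 55.576 kPa
Final effective stress: σ'_f = σ'_0 + Δσ = 54.625 + 55.576 = 110.2 kPa.
Normally consolidated clay, so the full stress increment lies on the virgin compression line:
S_c = C_c·H/(1+e₀)·log₁₀(σ'_f/σ'_0) = 0.19×6.7/(1+0.75)×log₁₀(110.2/54.625)
    = 0.72743 × 0.30479 = 0.2217 m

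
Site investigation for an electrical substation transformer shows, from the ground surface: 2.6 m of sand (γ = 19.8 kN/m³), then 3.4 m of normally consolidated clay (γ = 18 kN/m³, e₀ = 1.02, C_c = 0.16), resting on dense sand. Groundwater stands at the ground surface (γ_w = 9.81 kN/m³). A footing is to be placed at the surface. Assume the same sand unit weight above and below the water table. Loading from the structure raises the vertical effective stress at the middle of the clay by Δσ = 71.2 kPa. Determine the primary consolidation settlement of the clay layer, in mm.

Mid-depth of clay below the ground surface: z = 2.6 + 3.4/2 = 4.3 m.
Total vertical stress at mid-clay: σ_v = 19.8×2.6 + 18×1.7 = 82.08 kPa.
Pore pressure: u = 9.81×(4.3 − 0) = 42.183 kPa.
Initial effective stress: σ'_0 = σ_v − u = 82.08 − 42.183 = 39.897 kPa.
Final effective stress: σ'_f = σ'_0 + Δσ = 39.897 + 71.2 = 111.1 kPa.
Normally consolidated clay, so the full stress increment lies on the virgin compression line:
S_c = C_c·H/(1+e₀)·log₁₀(σ'_f/σ'_0) = 0.16×3.4/(1+1.02)×log₁₀(111.1/39.897)
    = 0.26931 × 0.44477 = 0.1198 m

S_c ≈ 120 mm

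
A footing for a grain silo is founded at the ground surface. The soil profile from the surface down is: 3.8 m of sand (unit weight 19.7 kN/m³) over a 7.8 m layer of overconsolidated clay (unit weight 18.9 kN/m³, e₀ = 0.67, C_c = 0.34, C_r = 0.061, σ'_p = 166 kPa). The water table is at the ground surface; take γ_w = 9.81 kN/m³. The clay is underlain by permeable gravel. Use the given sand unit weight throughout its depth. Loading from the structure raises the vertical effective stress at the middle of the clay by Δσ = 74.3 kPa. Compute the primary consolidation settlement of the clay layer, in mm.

S_c ≈ 86.8 mm

Mid-depth of clay below the ground surface: z = 3.8 + 7.8/2 = 7.7 m.
Total vertical stress at mid-clay: σ_v = 19.7×3.8 + 18.9×3.9 = 148.57 kPa.
Pore pressure: u = 9.81×(7.7 − 0) = 75.537 kPa.
Initial effective stress: σ'_0 = σ_v − u = 148.57 − 75.537 = 73.033 kPa.
Final effective stress: σ'_f = 73.033 + 74.3 = 147.33 kPa.
σ'_f = 147.33 ≤ σ'_p = 166 kPa, so the clay remains overconsolidated and only the recompression index applies:
S_c = C_r·H/(1+e₀)·log₁₀(σ'_f/σ'_0) = 0.061×7.8/1.67×log₁₀(147.33/73.033)
    = 0.28491 × 0.30477 = 0.08683 m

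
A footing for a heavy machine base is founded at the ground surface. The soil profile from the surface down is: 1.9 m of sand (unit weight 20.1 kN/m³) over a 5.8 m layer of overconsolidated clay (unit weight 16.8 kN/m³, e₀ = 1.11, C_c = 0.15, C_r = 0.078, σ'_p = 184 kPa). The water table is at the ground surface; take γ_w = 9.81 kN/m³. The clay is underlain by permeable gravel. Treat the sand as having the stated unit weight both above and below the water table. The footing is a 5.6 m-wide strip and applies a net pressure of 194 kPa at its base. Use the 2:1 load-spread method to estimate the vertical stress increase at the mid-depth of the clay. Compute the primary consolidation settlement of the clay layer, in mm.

Mid-depth of clay below the ground surface: z = 1.9 + 5.8/2 = 4.8 m.
Total vertical stress at mid-clay: σ_v = 20.1×1.9 + 16.8×2.9 = 86.91 kPa.
Pore pressure: u = 9.81×(4.8 − 0) = 47.088 kPa.
Initial effective stress: σ'_0 = σ_v − u = 86.91 − 47.088 = 39.822 kPa.
Stress increase at mid-clay by the 2:1 spreading method:
Δσ = qB/(B+z) = 194×5.6/(5.6+4.8) = 104.46 kPa
Final effective stress: σ'_f = 39.822 + 104.46 = 144.28 kPa.
σ'_f = 144.28 ≤ σ'_p = 184 kPa, so the clay remains overconsolidated and only the recompression index applies:
S_c = C_r·H/(1+e₀)·log₁₀(σ'_f/σ'_0) = 0.078×5.8/2.11×log₁₀(144.28/39.822)
    = 0.21441 × 0.55908 = 0.1199 m

S_c ≈ 120 mm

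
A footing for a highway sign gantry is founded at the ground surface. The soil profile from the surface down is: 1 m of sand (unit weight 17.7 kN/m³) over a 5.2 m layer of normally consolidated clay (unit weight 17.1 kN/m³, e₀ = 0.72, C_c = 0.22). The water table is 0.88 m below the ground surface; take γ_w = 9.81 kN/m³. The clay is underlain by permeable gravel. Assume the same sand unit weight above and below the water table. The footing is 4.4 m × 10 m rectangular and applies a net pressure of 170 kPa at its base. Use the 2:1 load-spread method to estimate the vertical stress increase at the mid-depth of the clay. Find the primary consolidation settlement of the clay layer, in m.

Mid-depth of clay below the ground surface: z = 1 + 5.2/2 = 3.6 m.
Total vertical stress at mid-clay: σ_v = 17.7×1 + 17.1×2.6 = 62.16 kPa.
Pore pressure: u = 9.81×(3.6 − 0.88) = 26.683 kPa.
Initial effective stress: σ'_0 = σ_v − u = 62.16 − 26.683 = 35.477 kPa.
Stress increase at mid-clay by the 2:1 spreading method:
Δσ = qBL/((B+z)(L+z)) = 170×4.4×10/((4.4+3.6)(10+3.6)) = 68.75 kPa
Final effective stress: σ'_f = σ'_0 + Δσ = 35.477 + 68.75 = 104.23 kPa.
Normally consolidated clay, so the full stress increment lies on the virgin compression line:
S_c = C_c·H/(1+e₀)·log₁₀(σ'_f/σ'_0) = 0.22×5.2/(1+0.72)×log₁₀(104.23/35.477)
    = 0.66512 × 0.46805 = 0.3113 m

S_c ≈ 0.311 m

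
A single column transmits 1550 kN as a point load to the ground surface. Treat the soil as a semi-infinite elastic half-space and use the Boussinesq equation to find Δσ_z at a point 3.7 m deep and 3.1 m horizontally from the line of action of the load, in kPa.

Boussinesq vertical stress below a point load on an elastic half-space:
Δσ_z = 3P/(2πz²) · [1 + (r/z)²]^(−5/2)
r/z = 3.1/3.7 = 0.83784; [1+(r/z)²]^(−5/2) = 0.26462.
Δσ_z = 3×1550/(2π×3.7²) × 0.26462 = 54.059 × 0.26462 = 14.31 kPa

Δσ_z ≈ 14.3 kPa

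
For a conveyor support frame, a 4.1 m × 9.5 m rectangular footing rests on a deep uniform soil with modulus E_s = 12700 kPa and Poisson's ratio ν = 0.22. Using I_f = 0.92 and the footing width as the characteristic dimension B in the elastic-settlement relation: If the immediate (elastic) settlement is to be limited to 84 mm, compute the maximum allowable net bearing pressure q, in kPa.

q ≈ 297 kPa

S_e = q·B·(1−ν²)/E_s · I_f  ⇒  q = S_e·E_s / (B·(1−ν²)·I_f).
q = 0.084 × 12700 / (4.1 × 0.9516 × 0.92) = 297.2 kPa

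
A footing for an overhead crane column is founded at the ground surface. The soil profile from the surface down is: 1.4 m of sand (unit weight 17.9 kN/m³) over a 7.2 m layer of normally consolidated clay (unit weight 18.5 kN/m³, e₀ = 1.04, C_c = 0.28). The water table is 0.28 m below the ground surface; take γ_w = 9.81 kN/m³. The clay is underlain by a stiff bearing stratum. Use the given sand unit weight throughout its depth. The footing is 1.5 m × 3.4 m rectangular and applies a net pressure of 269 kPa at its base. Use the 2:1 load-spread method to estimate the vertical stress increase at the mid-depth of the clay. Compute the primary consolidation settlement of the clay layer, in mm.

S_c ≈ 189 mm

Mid-depth of clay below the ground surface: z = 1.4 + 7.2/2 = 5 m.
Total vertical stress at mid-clay: σ_v = 17.9×1.4 + 18.5×3.6 = 91.66 kPa.
Pore pressure: u = 9.81×(5 − 0.28) = 46.303 kPa.
Initial effective stress: σ'_0 = σ_v − u = 91.66 − 46.303 = 45.357 kPa.
Stress increase at mid-clay by the 2:1 spreading method:
Δσ = qBL/((B+z)(L+z)) = 269×1.5×3.4/((1.5+5)(3.4+5)) = 25.126 kPa
Final effective stress: σ'_f = σ'_0 + Δσ = 45.357 + 25.126 = 70.483 kPa.
Normally consolidated clay, so the full stress increment lies on the virgin compression line:
S_c = C_c·H/(1+e₀)·log₁₀(σ'_f/σ'_0) = 0.28×7.2/(1+1.04)×log₁₀(70.483/45.357)
    = 0.98824 × 0.19144 = 0.1892 m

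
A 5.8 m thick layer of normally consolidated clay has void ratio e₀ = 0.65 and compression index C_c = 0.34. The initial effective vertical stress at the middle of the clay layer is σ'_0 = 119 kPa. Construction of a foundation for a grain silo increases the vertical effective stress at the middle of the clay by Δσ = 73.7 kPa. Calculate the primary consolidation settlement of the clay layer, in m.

Final effective stress: σ'_f = σ'_0 + Δσ = 119 + 73.7 = 192.7 kPa.
Normally consolidated clay, so the full stress increment lies on the virgin compression line:
S_c = C_c·H/(1+e₀)·log₁₀(σ'_f/σ'_0) = 0.34×5.8/(1+0.65)×log₁₀(192.7/119)
    = 1.1952 × 0.20933 = 0.2502 m

S_c ≈ 0.25 m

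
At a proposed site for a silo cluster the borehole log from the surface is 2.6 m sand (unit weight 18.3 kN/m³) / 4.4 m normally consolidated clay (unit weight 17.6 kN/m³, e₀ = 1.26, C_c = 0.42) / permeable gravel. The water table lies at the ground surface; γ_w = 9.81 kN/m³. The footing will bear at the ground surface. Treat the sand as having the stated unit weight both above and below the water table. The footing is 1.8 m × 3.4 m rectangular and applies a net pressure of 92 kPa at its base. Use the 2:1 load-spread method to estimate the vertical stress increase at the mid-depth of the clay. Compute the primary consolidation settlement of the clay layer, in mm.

S_c ≈ 83.6 mm

Mid-depth of clay below the ground surface: z = 2.6 + 4.4/2 = 4.8 m.
Total vertical stress at mid-clay: σ_v = 18.3×2.6 + 17.6×2.2 = 86.3 kPa.
Pore pressure: u = 9.81×(4.8 − 0) = 47.088 kPa.
Initial effective stress: σ'_0 = σ_v − u = 86.3 − 47.088 = 39.212 kPa.
Stress increase at mid-clay by the 2:1 spreading method:
Δσ = qBL/((B+z)(L+z)) = 92×1.8×3.4/((1.8+4.8)(3.4+4.8)) = 10.404 kPa
Final effective stress: σ'_f = σ'_0 + Δσ = 39.212 + 10.404 = 49.616 kPa.
Normally consolidated clay, so the full stress increment lies on the virgin compression line:
S_c = C_c·H/(1+e₀)·log₁₀(σ'_f/σ'_0) = 0.42×4.4/(1+1.26)×log₁₀(49.616/39.212)
    = 0.8177 × 0.1022 = 0.08357 m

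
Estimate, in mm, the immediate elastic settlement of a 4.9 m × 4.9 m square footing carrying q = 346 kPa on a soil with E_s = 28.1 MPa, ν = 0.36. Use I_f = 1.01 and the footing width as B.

Immediate (elastic) settlement: S_e = q·B·(1−ν²)/E_s · I_f.
E_s = 28.1 MPa = 28100 kPa.
S_e = 346 × 4.9 × (1 − 0.36²) / 28100 × 1.01
    = 346 × 4.9 × 0.8704 / 28100 × 1.01
    = 0.05304 m = 53.04 mm

S_e ≈ 53 mm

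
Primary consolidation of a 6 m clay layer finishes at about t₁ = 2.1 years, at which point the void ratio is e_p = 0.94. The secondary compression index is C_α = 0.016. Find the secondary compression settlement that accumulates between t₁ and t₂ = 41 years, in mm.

Secondary compression: S_s = C_α·H/(1+e_p)·log₁₀(t₂/t₁)
S_s = 0.016×6/(1+0.94)×log₁₀(41/2.1)
    = 0.04948 × 1.291 = 0.06386 m

S_s ≈ 63.9 mm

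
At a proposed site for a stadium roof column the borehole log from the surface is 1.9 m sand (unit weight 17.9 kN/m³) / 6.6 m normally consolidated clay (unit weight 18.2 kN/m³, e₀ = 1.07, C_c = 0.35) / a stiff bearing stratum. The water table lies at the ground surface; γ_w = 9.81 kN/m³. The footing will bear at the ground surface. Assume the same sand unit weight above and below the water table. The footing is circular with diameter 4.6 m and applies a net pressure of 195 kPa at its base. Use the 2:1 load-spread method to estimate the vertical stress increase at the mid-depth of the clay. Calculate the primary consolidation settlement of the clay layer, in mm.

Mid-depth of clay below the ground surface: z = 1.9 + 6.6/2 = 5.2 m.
Total vertical stress at mid-clay: σ_v = 17.9×1.9 + 18.2×3.3 = 94.07 kPa.
Pore pressure: u = 9.81×(5.2 − 0) = 51.012 kPa.
Initial effective stress: σ'_0 = σ_v − u = 94.07 − 51.012 = 43.058 kPa.
Stress increase at mid-clay by the 2:1 spreading method:
Δσ ≈ qD²/(D+z)² = 195×4.6²/(4.6+5.2)² = 42.963 kPa
Final effective stress: σ'_f = σ'_0 + Δσ = 43.058 + 42.963 = 86.021 kPa.
Normally consolidated clay, so the full stress increment lies on the virgin compression line:
S_c = C_c·H/(1+e₀)·log₁₀(σ'_f/σ'_0) = 0.35×6.6/(1+1.07)×log₁₀(86.021/43.058)
    = 1.1159 × 0.30055 = 0.3354 m

S_c ≈ 335 mm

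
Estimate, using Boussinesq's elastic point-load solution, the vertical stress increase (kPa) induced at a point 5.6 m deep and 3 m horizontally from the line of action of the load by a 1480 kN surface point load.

Boussinesq vertical stress below a point load on an elastic half-space:
Δσ_z = 3P/(2πz²) · [1 + (r/z)²]^(−5/2)
r/z = 3/5.6 = 0.53571; [1+(r/z)²]^(−5/2) = 0.53218.
Δσ_z = 3×1480/(2π×5.6²) × 0.53218 = 22.533 × 0.53218 = 11.99 kPa

Δσ_z ≈ 12 kPa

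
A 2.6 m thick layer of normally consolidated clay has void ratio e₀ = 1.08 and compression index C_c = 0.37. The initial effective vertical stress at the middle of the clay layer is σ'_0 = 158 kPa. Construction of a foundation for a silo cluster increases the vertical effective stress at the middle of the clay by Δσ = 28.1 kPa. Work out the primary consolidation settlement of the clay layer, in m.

Final effective stress: σ'_f = σ'_0 + Δσ = 158 + 28.1 = 186.1 kPa.
Normally consolidated clay, so the full stress increment lies on the virgin compression line:
S_c = C_c·H/(1+e₀)·log₁₀(σ'_f/σ'_0) = 0.37×2.6/(1+1.08)×log₁₀(186.1/158)
    = 0.4625 × 0.071089 = 0.03288 m

S_c ≈ 0.0329 m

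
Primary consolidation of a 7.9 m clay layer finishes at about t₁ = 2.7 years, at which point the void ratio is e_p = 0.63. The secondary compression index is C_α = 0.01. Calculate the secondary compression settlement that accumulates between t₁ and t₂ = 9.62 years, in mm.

Secondary compression: S_s = C_α·H/(1+e_p)·log₁₀(t₂/t₁)
S_s = 0.01×7.9/(1+0.63)×log₁₀(9.62/2.7)
    = 0.04847 × 0.5518 = 0.02674 m

S_s ≈ 26.7 mm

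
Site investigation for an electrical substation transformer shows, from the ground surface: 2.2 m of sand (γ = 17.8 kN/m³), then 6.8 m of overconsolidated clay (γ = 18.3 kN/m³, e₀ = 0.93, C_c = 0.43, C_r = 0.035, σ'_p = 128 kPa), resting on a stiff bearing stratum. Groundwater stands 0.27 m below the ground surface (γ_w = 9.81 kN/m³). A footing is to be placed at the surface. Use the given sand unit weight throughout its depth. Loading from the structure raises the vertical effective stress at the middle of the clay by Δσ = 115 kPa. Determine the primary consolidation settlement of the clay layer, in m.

S_c ≈ 0.215 m

Mid-depth of clay below the ground surface: z = 2.2 + 6.8/2 = 5.6 m.
Total vertical stress at mid-clay: σ_v = 17.8×2.2 + 18.3×3.4 = 101.38 kPa.
Pore pressure: u = 9.81×(5.6 − 0.27) = 52.287 kPa.
Initial effective stress: σ'_0 = σ_v − u = 101.38 − 52.287 = 49.093 kPa.
Final effective stress: σ'_f = 49.093 + 115 = 164.09 kPa.
σ'_f = 164.09 > σ'_p = 128 kPa, so the stress path crosses the preconsolidation pressure — recompression up to σ'_p, then virgin compression beyond:
S_c = H/(1+e₀)·[C_r·log₁₀(σ'_p/σ'_0) + C_c·log₁₀(σ'_f/σ'_p)]
    = 6.8/1.93 × [0.035×log₁₀(128/49.093) + 0.43×log₁₀(164.09/128)]
    = 3.5233 × [0.014567 + 0.046385] = 0.2148 m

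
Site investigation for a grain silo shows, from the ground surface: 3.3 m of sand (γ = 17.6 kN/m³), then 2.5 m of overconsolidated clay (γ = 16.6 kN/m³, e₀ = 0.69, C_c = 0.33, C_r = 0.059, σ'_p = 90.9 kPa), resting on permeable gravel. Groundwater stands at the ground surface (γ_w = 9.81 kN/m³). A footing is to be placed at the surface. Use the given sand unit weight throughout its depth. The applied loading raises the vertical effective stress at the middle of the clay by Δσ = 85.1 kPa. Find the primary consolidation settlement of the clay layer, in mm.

S_c ≈ 94.7 mm

Mid-depth of clay below the ground surface: z = 3.3 + 2.5/2 = 4.55 m.
Total vertical stress at mid-clay: σ_v = 17.6×3.3 + 16.6×1.25 = 78.83 kPa.
Pore pressure: u = 9.81×(4.55 − 0) = 44.636 kPa.
Initial effective stress: σ'_0 = σ_v − u = 78.83 − 44.636 = 34.194 kPa.
Final effective stress: σ'_f = 34.194 + 85.1 = 119.29 kPa.
σ'_f = 119.29 > σ'_p = 90.9 kPa, so the stress path crosses the preconsolidation pressure — recompression up to σ'_p, then virgin compression beyond:
S_c = H/(1+e₀)·[C_r·log₁₀(σ'_p/σ'_0) + C_c·log₁₀(σ'_f/σ'_p)]
    = 2.5/1.69 × [0.059×log₁₀(90.9/34.194) + 0.33×log₁₀(119.29/90.9)]
    = 1.4793 × [0.025052 + 0.038953] = 0.09468 m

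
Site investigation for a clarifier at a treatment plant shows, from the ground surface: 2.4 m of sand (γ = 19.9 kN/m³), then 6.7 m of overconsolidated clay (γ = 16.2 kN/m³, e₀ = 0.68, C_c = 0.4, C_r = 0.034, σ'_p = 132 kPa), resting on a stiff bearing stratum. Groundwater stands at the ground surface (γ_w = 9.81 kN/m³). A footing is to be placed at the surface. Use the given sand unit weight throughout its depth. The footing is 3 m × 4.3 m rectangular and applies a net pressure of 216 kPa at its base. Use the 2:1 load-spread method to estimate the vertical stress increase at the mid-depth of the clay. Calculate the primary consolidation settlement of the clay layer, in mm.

Mid-depth of clay below the ground surface: z = 2.4 + 6.7/2 = 5.75 m.
Total vertical stress at mid-clay: σ_v = 19.9×2.4 + 16.2×3.35 = 102.03 kPa.
Pore pressure: u = 9.81×(5.75 − 0) = 56.408 kPa.
Initial effective stress: σ'_0 = σ_v − u = 102.03 − 56.408 = 45.622 kPa.
Stress increase at mid-clay by the 2:1 spreading method:
Δσ = qBL/((B+z)(L+z)) = 216×3×4.3/((3+5.75)(4.3+5.75)) = 31.686 kPa
Final effective stress: σ'_f = 45.622 + 31.686 = 77.308 kPa.
σ'_f = 77.308 ≤ σ'_p = 132 kPa, so the clay remains overconsolidated and only the recompression index applies:
S_c = C_r·H/(1+e₀)·log₁₀(σ'_f/σ'_0) = 0.034×6.7/1.68×log₁₀(77.308/45.622)
    = 0.1356 × 0.22905 = 0.03106 m

S_c ≈ 31.1 mm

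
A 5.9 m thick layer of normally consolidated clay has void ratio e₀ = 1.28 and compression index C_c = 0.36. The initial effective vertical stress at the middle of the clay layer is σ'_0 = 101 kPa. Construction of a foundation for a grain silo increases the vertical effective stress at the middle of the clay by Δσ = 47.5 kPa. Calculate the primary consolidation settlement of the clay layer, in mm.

Final effective stress: σ'_f = σ'_0 + Δσ = 101 + 47.5 = 148.5 kPa.
Normally consolidated clay, so the full stress increment lies on the virgin compression line:
S_c = C_c·H/(1+e₀)·log₁₀(σ'_f/σ'_0) = 0.36×5.9/(1+1.28)×log₁₀(148.5/101)
    = 0.93158 × 0.16741 = 0.156 m

S_c ≈ 156 mm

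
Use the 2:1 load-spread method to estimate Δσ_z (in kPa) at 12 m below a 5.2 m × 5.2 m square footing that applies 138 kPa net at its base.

By the 2:1 method the load spreads at 1 horizontal : 2 vertical, so at depth z the loaded area has grown by z in each plan dimension:
Δσ = qBL/((B+z)(L+z)) = 138×5.2×5.2/((5.2+12)(5.2+12)) = 12.613 kPa

Δσ_z ≈ 12.6 kPa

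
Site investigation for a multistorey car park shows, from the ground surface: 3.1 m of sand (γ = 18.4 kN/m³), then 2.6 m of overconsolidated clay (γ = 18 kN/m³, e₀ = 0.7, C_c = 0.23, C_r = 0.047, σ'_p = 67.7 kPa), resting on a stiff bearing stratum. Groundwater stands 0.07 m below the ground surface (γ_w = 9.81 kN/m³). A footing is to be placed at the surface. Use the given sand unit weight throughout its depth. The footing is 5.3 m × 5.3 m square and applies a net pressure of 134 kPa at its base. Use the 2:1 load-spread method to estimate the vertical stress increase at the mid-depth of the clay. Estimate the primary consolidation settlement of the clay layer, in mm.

S_c ≈ 39.6 mm

Mid-depth of clay below the ground surface: z = 3.1 + 2.6/2 = 4.4 m.
Total vertical stress at mid-clay: σ_v = 18.4×3.1 + 18×1.3 = 80.44 kPa.
Pore pressure: u = 9.81×(4.4 − 0.07) = 42.477 kPa.
Initial effective stress: σ'_0 = σ_v − u = 80.44 − 42.477 = 37.963 kPa.
Stress increase at mid-clay by the 2:1 spreading method:
Δσ = qBL/((B+z)(L+z)) = 134×5.3×5.3/((5.3+4.4)(5.3+4.4)) = 40.005 kPa
Final effective stress: σ'_f = 37.963 + 40.005 = 77.968 kPa.
σ'_f = 77.968 > σ'_p = 67.7 kPa, so the stress path crosses the preconsolidation pressure — recompression up to σ'_p, then virgin compression beyond:
S_c = H/(1+e₀)·[C_r·log₁₀(σ'_p/σ'_0) + C_c·log₁₀(σ'_f/σ'_p)]
    = 2.6/1.7 × [0.047×log₁₀(67.7/37.963) + 0.23×log₁₀(77.968/67.7)]
    = 1.5294 × [0.011808 + 0.014105] = 0.03963 m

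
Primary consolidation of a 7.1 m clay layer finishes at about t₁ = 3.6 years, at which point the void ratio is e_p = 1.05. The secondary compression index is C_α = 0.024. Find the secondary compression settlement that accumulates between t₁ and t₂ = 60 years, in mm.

S_s ≈ 102 mm

Secondary compression: S_s = C_α·H/(1+e_p)·log₁₀(t₂/t₁)
S_s = 0.024×7.1/(1+1.05)×log₁₀(60/3.6)
    = 0.08312 × 1.222 = 0.1016 m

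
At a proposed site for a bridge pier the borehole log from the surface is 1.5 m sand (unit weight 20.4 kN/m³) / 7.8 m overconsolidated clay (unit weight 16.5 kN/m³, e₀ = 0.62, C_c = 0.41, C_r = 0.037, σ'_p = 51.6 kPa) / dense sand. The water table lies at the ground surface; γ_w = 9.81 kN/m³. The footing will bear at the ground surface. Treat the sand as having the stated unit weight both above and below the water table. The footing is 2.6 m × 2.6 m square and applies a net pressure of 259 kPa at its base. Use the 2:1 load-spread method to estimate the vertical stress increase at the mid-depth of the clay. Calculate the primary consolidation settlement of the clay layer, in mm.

Mid-depth of clay below the ground surface: z = 1.5 + 7.8/2 = 5.4 m.
Total vertical stress at mid-clay: σ_v = 20.4×1.5 + 16.5×3.9 = 94.95 kPa.
Pore pressure: u = 9.81×(5.4 − 0) = 52.974 kPa.
Initial effective stress: σ'_0 = σ_v − u = 94.95 − 52.974 = 41.976 kPa.
Stress increase at mid-clay by the 2:1 spreading method:
Δσ = qBL/((B+z)(L+z)) = 259×2.6×2.6/((2.6+5.4)(2.6+5.4)) = 27.357 kPa
Final effective stress: σ'_f = 41.976 + 27.357 = 69.333 kPa.
σ'_f = 69.333 > σ'_p = 51.6 kPa, so the stress path crosses the preconsolidation pressure — recompression up to σ'_p, then virgin compression beyond:
S_c = H/(1+e₀)·[C_r·log₁₀(σ'_p/σ'_0) + C_c·log₁₀(σ'_f/σ'_p)]
    = 7.8/1.62 × [0.037×log₁₀(51.6/41.976) + 0.41×log₁₀(69.333/51.6)]
    = 4.8148 × [0.003317 + 0.052599] = 0.2692 m

S_c ≈ 269 mm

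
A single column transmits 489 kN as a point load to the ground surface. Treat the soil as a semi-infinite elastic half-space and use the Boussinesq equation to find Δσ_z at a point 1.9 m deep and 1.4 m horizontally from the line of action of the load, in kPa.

Δσ_z ≈ 21.9 kPa

Boussinesq vertical stress below a point load on an elastic half-space:
Δσ_z = 3P/(2πz²) · [1 + (r/z)²]^(−5/2)
r/z = 1.4/1.9 = 0.73684; [1+(r/z)²]^(−5/2) = 0.33817.
Δσ_z = 3×489/(2π×1.9²) × 0.33817 = 64.676 × 0.33817 = 21.87 kPa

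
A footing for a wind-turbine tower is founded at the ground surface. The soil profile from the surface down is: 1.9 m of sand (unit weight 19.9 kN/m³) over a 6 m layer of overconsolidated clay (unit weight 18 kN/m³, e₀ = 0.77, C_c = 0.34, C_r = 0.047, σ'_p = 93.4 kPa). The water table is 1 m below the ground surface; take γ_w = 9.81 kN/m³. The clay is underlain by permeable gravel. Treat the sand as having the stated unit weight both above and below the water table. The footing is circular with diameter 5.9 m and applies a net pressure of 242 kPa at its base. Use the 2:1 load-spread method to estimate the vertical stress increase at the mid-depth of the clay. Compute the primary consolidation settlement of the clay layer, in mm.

Mid-depth of clay below the ground surface: z = 1.9 + 6/2 = 4.9 m.
Total vertical stress at mid-clay: σ_v = 19.9×1.9 + 18×3 = 91.81 kPa.
Pore pressure: u = 9.81×(4.9 − 1) = 38.259 kPa.
Initial effective stress: σ'_0 = σ_v − u = 91.81 − 38.259 = 53.551 kPa.
Stress increase at mid-clay by the 2:1 spreading method:
Δσ ≈ qD²/(D+z)² = 242×5.9²/(5.9+4.9)² = 72.222 kPa
Final effective stress: σ'_f = 53.551 + 72.222 = 125.77 kPa.
σ'_f = 125.77 > σ'_p = 93.4 kPa, so the stress path crosses the preconsolidation pressure — recompression up to σ'_p, then virgin compression beyond:
S_c = H/(1+e₀)·[C_r·log₁₀(σ'_p/σ'_0) + C_c·log₁₀(σ'_f/σ'_p)]
    = 6/1.77 × [0.047×log₁₀(93.4/53.551) + 0.34×log₁₀(125.77/93.4)]
    = 3.3898 × [0.011354 + 0.043938] = 0.1874 m

S_c ≈ 187 mm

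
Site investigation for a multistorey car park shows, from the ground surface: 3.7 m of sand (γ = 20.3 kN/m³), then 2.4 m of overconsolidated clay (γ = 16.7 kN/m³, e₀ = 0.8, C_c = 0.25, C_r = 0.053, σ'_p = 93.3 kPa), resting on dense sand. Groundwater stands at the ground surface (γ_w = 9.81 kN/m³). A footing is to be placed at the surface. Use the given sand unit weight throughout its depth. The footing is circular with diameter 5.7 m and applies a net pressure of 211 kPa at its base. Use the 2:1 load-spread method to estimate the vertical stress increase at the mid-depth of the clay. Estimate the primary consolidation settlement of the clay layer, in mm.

Mid-depth of clay below the ground surface: z = 3.7 + 2.4/2 = 4.9 m.
Total vertical stress at mid-clay: σ_v = 20.3×3.7 + 16.7×1.2 = 95.15 kPa.
Pore pressure: u = 9.81×(4.9 − 0) = 48.069 kPa.
Initial effective stress: σ'_0 = σ_v − u = 95.15 − 48.069 = 47.081 kPa.
Stress increase at mid-clay by the 2:1 spreading method:
Δσ ≈ qD²/(D+z)² = 211×5.7²/(5.7+4.9)² = 61.013 kPa
Final effective stress: σ'_f = 47.081 + 61.013 = 108.09 kPa.
σ'_f = 108.09 > σ'_p = 93.3 kPa, so the stress path crosses the preconsolidation pressure — recompression up to σ'_p, then virgin compression beyond:
S_c = H/(1+e₀)·[C_r·log₁₀(σ'_p/σ'_0) + C_c·log₁₀(σ'_f/σ'_p)]
    = 2.4/1.8 × [0.053×log₁₀(93.3/47.081) + 0.25×log₁₀(108.09/93.3)]
    = 1.3333 × [0.015743 + 0.015976] = 0.04229 m

S_c ≈ 42.3 mm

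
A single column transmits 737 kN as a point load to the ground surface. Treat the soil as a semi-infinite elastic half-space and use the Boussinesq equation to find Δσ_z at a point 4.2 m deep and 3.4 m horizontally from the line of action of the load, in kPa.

Δσ_z ≈ 5.66 kPa

Boussinesq vertical stress below a point load on an elastic half-space:
Δσ_z = 3P/(2πz²) · [1 + (r/z)²]^(−5/2)
r/z = 3.4/4.2 = 0.80952; [1+(r/z)²]^(−5/2) = 0.28365.
Δσ_z = 3×737/(2π×4.2²) × 0.28365 = 19.949 × 0.28365 = 5.659 kPa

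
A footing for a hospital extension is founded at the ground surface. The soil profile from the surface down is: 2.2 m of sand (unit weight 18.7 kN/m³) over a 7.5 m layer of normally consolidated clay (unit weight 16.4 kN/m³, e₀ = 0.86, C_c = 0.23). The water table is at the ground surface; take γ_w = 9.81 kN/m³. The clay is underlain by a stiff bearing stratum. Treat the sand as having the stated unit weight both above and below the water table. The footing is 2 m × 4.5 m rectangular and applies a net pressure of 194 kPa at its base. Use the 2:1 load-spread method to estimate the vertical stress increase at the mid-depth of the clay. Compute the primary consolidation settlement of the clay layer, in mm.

S_c ≈ 156 mm

Mid-depth of clay below the ground surface: z = 2.2 + 7.5/2 = 5.95 m.
Total vertical stress at mid-clay: σ_v = 18.7×2.2 + 16.4×3.75 = 102.64 kPa.
Pore pressure: u = 9.81×(5.95 − 0) = 58.37 kPa.
Initial effective stress: σ'_0 = σ_v − u = 102.64 − 58.37 = 44.27 kPa.
Stress increase at mid-clay by the 2:1 spreading method:
Δσ = qBL/((B+z)(L+z)) = 194×2×4.5/((2+5.95)(4.5+5.95)) = 21.017 kPa
Final effective stress: σ'_f = σ'_0 + Δσ = 44.27 + 21.017 = 65.287 kPa.
Normally consolidated clay, so the full stress increment lies on the virgin compression line:
S_c = C_c·H/(1+e₀)·log₁₀(σ'_f/σ'_0) = 0.23×7.5/(1+0.86)×log₁₀(65.287/44.27)
    = 0.92742 × 0.16872 = 0.1565 m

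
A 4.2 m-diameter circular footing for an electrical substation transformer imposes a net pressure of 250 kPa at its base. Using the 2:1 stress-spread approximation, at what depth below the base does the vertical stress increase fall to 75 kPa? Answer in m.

2:1 spreading — at depth z the loaded area has grown by z in each plan dimension:
qD²/(D+z)² = Δσ_z ⇒ z = D(√(q/Δσ_z) − 1) = 4.2×(√(250/75) − 1) = 3.468 m

z ≈ 3.47 m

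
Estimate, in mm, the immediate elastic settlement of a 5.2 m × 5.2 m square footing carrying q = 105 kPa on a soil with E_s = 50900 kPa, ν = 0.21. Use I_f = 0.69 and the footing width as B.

Immediate (elastic) settlement: S_e = q·B·(1−ν²)/E_s · I_f.
S_e = 105 × 5.2 × (1 − 0.21²) / 50900 × 0.69
    = 105 × 5.2 × 0.9559 / 50900 × 0.69
    = 0.007075 m = 7.075 mm

S_e ≈ 7.08 mm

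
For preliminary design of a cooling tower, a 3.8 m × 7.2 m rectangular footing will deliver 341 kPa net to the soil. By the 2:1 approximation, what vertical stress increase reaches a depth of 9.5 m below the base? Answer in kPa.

By the 2:1 method the load spreads at 1 horizontal : 2 vertical, so at depth z the loaded area has grown by z in each plan dimension:
Δσ = qBL/((B+z)(L+z)) = 341×3.8×7.2/((3.8+9.5)(7.2+9.5)) = 42.005 kPa

Δσ_z ≈ 42 kPa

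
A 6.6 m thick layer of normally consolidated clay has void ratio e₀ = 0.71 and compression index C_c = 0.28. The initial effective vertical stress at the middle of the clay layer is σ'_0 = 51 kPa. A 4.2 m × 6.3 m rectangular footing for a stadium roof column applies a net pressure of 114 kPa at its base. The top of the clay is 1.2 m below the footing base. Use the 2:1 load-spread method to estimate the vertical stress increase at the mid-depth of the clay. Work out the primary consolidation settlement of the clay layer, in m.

Mid-depth of clay below the footing base: z = 1.2 + 6.6/2 = 4.5 m.
Stress increase at mid-clay by the 2:1 spreading method:
Δσ = qBL/((B+z)(L+z)) = 114×4.2×6.3/((4.2+4.5)(6.3+4.5)) = 32.103 kPa
Final effective stress: σ'_f = σ'_0 + Δσ = 51 + 32.103 = 83.103 kPa.
Normally consolidated clay, so the full stress increment lies on the virgin compression line:
S_c = C_c·H/(1+e₀)·log₁₀(σ'_f/σ'_0) = 0.28×6.6/(1+0.71)×log₁₀(83.103/51)
    = 1.0807 × 0.21205 = 0.2292 m

S_c ≈ 0.229 m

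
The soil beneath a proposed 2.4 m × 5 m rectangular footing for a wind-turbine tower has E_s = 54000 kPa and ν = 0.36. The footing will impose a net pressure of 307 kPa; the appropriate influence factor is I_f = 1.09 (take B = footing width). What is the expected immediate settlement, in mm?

Immediate (elastic) settlement: S_e = q·B·(1−ν²)/E_s · I_f.
S_e = 307 × 2.4 × (1 − 0.36²) / 54000 × 1.09
    = 307 × 2.4 × 0.8704 / 54000 × 1.09
    = 0.01294 m = 12.94 mm

S_e ≈ 12.9 mm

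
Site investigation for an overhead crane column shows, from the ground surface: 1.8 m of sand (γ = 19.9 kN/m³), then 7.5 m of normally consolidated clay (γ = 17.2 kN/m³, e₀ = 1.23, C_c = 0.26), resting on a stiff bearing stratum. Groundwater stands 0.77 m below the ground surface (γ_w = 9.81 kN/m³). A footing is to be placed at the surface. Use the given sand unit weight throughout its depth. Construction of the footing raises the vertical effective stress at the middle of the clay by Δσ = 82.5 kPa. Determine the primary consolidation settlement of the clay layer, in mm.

Mid-depth of clay below the ground surface: z = 1.8 + 7.5/2 = 5.55 m.
Total vertical stress at mid-clay: σ_v = 19.9×1.8 + 17.2×3.75 = 100.32 kPa.
Pore pressure: u = 9.81×(5.55 − 0.77) = 46.892 kPa.
Initial effective stress: σ'_0 = σ_v − u = 100.32 − 46.892 = 53.428 kPa.
Final effective stress: σ'_f = σ'_0 + Δσ = 53.428 + 82.5 = 135.93 kPa.
Normally consolidated clay, so the full stress increment lies on the virgin compression line:
S_c = C_c·H/(1+e₀)·log₁₀(σ'_f/σ'_0) = 0.26×7.5/(1+1.23)×log₁₀(135.93/53.428)
    = 0.87444 × 0.40555 = 0.3546 m

S_c ≈ 355 mm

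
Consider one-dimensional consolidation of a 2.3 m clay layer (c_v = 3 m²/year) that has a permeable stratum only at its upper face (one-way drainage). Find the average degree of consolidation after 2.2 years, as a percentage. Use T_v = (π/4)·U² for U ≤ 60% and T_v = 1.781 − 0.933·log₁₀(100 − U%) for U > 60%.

U ≈ 96.3 %

Drainage path length: H_d = H = 2.3 m (single drainage).
T_v = c_v·t/H_d² = 3×2.2/2.3² = 1.2476.
T_v = 1.2476 corresponds to the U > 60% branch:
U = 1 − 10^((1.781 − T_v)/0.933)/100 = 0.9627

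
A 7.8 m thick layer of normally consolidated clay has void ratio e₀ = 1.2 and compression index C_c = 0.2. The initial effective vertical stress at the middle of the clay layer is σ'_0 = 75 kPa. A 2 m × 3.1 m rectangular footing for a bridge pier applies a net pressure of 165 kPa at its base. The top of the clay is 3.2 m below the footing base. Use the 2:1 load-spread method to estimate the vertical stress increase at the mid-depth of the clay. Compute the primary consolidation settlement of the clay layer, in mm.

Mid-depth of clay below the footing base: z = 3.2 + 7.8/2 = 7.1 m.
Stress increase at mid-clay by the 2:1 spreading method:
Δσ = qBL/((B+z)(L+z)) = 165×2×3.1/((2+7.1)(3.1+7.1)) = 11.021 kPa
Final effective stress: σ'_f = σ'_0 + Δσ = 75 + 11.021 = 86.021 kPa.
Normally consolidated clay, so the full stress increment lies on the virgin compression line:
S_c = C_c·H/(1+e₀)·log₁₀(σ'_f/σ'_0) = 0.2×7.8/(1+1.2)×log₁₀(86.021/75)
    = 0.70909 × 0.059543 = 0.04222 m

S_c ≈ 42.2 mm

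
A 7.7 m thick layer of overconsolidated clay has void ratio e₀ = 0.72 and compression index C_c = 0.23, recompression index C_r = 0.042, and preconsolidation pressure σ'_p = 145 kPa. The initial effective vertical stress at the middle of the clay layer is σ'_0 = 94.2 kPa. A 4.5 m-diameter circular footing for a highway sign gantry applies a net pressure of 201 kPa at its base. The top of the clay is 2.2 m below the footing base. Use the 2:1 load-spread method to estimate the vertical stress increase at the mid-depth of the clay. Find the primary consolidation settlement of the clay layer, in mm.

S_c ≈ 26.8 mm

Mid-depth of clay below the footing base: z = 2.2 + 7.7/2 = 6.05 m.
Stress increase at mid-clay by the 2:1 spreading method:
Δσ ≈ qD²/(D+z)² = 201×4.5²/(4.5+6.05)² = 36.569 kPa
Final effective stress: σ'_f = 94.2 + 36.569 = 130.77 kPa.
σ'_f = 130.77 ≤ σ'_p = 145 kPa, so the clay remains overconsolidated and only the recompression index applies:
S_c = C_r·H/(1+e₀)·log₁₀(σ'_f/σ'_0) = 0.042×7.7/1.72×log₁₀(130.77/94.2)
    = 0.18802 × 0.14246 = 0.02679 m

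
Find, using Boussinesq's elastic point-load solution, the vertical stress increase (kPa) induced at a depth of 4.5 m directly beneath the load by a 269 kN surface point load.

Boussinesq vertical stress below a point load on an elastic half-space:
Δσ_z = 3P/(2πz²) · [1 + (r/z)²]^(−5/2)
r/z = 0/4.5 = 0; [1+(r/z)²]^(−5/2) = 1.
Δσ_z = 3×269/(2π×4.5²) × 1 = 6.3426 × 1 = 6.343 kPa

Δσ_z ≈ 6.34 kPa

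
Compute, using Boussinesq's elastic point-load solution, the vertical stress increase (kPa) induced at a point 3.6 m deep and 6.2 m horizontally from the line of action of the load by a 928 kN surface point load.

Δσ_z ≈ 1.09 kPa

Boussinesq vertical stress below a point load on an elastic half-space:
Δσ_z = 3P/(2πz²) · [1 + (r/z)²]^(−5/2)
r/z = 6.2/3.6 = 1.7222; [1+(r/z)²]^(−5/2) = 0.031923.
Δσ_z = 3×928/(2π×3.6²) × 0.031923 = 34.189 × 0.031923 = 1.091 kPa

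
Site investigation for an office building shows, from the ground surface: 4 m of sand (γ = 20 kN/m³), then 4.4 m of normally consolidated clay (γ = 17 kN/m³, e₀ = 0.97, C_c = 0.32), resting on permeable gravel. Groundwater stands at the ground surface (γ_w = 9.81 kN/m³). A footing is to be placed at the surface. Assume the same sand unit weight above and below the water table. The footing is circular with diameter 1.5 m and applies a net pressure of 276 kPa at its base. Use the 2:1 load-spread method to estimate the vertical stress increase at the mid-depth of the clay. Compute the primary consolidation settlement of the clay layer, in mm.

S_c ≈ 52.7 mm

Mid-depth of clay below the ground surface: z = 4 + 4.4/2 = 6.2 m.
Total vertical stress at mid-clay: σ_v = 20×4 + 17×2.2 = 117.4 kPa.
Pore pressure: u = 9.81×(6.2 − 0) = 60.822 kPa.
Initial effective stress: σ'_0 = σ_v − u = 117.4 − 60.822 = 56.578 kPa.
Stress increase at mid-clay by the 2:1 spreading method:
Δσ ≈ qD²/(D+z)² = 276×1.5²/(1.5+6.2)² = 10.474 kPa
Final effective stress: σ'_f = σ'_0 + Δσ = 56.578 + 10.474 = 67.052 kPa.
Normally consolidated clay, so the full stress increment lies on the virgin compression line:
S_c = C_c·H/(1+e₀)·log₁₀(σ'_f/σ'_0) = 0.32×4.4/(1+0.97)×log₁₀(67.052/56.578)
    = 0.71472 × 0.073764 = 0.05272 m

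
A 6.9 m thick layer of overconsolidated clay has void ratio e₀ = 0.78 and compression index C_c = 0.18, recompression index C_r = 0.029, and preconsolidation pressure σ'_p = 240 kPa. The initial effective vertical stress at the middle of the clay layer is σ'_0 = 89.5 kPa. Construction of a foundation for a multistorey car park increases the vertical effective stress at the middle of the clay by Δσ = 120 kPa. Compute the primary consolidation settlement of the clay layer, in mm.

S_c ≈ 41.5 mm

Final effective stress: σ'_f = 89.5 + 120 = 209.5 kPa.
σ'_f = 209.5 ≤ σ'_p = 240 kPa, so the clay remains overconsolidated and only the recompression index applies:
S_c = C_r·H/(1+e₀)·log₁₀(σ'_f/σ'_0) = 0.029×6.9/1.78×log₁₀(209.5/89.5)
    = 0.11242 × 0.36936 = 0.04152 m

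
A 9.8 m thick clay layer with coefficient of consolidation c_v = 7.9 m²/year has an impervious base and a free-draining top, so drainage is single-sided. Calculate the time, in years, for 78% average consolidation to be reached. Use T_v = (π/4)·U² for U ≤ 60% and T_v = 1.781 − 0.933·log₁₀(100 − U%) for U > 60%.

Drainage path length: H_d = H = 9.8 m (single drainage).
U > 60%: T_v = 1.781 − 0.933·log₁₀(100 − 78) = 0.52852.
t = T_v·H_d²/c_v = 0.52852×9.8²/7.9 = 6.425 years.

t ≈ 6.43 years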